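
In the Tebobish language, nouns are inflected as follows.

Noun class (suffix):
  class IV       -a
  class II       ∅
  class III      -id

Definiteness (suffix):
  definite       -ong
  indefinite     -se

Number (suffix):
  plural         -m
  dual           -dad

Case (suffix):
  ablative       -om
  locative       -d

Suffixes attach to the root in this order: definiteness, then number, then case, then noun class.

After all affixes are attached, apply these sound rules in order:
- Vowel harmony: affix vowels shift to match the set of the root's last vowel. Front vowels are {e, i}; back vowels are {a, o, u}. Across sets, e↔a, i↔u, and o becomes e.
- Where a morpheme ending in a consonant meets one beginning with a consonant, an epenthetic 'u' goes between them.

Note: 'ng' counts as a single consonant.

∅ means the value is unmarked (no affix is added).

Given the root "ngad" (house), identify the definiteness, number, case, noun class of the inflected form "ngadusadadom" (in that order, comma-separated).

indefinite, dual, ablative, class II

Segment: ngad-se-dad-om.
definiteness: -se → indefinite.
number: -dad → dual.
case: -om → ablative.
noun class: ∅ → class II.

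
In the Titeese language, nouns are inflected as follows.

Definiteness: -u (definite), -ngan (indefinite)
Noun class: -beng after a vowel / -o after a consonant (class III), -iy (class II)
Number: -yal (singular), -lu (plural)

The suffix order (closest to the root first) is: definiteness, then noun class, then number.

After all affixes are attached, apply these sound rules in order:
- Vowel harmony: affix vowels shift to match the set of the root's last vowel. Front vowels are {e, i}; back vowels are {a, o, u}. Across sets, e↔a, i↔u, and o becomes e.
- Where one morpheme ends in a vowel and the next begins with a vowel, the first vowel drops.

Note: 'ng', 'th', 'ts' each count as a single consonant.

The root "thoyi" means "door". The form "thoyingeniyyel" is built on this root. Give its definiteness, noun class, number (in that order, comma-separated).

indefinite, class II, singular

Segment: thoyi-ngan-iy-yal.
definiteness: -ngan → indefinite.
noun class: -iy → class II.
number: -yal → singular.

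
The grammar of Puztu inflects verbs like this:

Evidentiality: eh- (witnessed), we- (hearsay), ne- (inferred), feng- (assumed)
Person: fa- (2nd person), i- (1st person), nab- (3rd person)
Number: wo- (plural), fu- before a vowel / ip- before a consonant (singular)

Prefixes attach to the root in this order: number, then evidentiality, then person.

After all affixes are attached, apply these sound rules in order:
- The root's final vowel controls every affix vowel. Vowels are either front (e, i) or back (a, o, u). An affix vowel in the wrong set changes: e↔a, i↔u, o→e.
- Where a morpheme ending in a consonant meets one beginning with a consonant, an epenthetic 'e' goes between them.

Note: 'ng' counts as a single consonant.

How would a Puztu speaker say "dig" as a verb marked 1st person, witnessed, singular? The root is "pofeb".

iehipepofeb

Attach number singular ip- (before consonant 'p') → ippofeb.
Attach evidentiality witnessed eh- → ehippofeb.
Attach person 1st person i- → iehippofeb.
Vowel harmony: no change.
Apply epenthesis: iehippofeb → iehipepofeb.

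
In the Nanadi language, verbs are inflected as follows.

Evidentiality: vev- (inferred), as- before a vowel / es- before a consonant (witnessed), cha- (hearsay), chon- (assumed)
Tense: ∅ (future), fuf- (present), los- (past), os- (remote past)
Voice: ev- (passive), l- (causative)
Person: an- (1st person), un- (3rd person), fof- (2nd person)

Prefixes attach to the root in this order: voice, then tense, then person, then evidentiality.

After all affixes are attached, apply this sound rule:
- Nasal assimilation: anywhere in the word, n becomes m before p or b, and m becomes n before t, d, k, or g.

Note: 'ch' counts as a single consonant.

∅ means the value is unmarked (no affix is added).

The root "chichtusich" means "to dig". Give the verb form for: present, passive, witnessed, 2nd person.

Attach voice passive ev- → evchichtusich.
Attach tense present fuf- → fufevchichtusich.
Attach person 2nd person fof- → foffufevchichtusich.
Attach evidentiality witnessed es- (before consonant 'f') → esfoffufevchichtusich.
Nasal assimilation: no change.

esfoffufevchichtusich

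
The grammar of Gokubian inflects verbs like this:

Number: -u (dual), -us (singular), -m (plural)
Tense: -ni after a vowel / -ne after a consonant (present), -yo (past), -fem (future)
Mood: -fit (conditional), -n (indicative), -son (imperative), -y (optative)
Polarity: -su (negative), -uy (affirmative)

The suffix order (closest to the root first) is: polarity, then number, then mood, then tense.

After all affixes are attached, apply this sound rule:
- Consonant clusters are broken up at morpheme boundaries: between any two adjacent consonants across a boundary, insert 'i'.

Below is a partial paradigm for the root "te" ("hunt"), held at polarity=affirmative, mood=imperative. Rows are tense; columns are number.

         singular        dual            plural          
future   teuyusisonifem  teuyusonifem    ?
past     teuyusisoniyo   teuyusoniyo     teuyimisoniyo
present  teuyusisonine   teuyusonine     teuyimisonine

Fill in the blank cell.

Attach polarity affirmative -uy → teuy.
Attach number plural -m → teuym.
Attach mood imperative -son → teuymson.
Attach tense future -fem → teuymsonfem.
Apply epenthesis: teuymsonfem → teuyimisonifem.

teuyimisonifem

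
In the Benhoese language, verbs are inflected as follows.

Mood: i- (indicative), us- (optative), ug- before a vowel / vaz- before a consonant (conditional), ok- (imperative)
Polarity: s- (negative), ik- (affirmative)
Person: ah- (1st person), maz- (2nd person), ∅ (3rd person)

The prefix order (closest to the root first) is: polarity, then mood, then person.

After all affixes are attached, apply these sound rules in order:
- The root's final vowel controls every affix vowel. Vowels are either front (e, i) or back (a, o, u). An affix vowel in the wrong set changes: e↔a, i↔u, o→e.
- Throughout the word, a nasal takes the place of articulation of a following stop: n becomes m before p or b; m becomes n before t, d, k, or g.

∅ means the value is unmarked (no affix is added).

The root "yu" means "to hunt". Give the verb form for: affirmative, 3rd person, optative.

usukyu

Attach polarity affirmative ik- → ikyu.
Attach mood optative us- → usikyu.
person = 3rd person: zero marking, form stays usikyu.
Apply vowel harmony: usikyu → usukyu.
Nasal assimilation: no change.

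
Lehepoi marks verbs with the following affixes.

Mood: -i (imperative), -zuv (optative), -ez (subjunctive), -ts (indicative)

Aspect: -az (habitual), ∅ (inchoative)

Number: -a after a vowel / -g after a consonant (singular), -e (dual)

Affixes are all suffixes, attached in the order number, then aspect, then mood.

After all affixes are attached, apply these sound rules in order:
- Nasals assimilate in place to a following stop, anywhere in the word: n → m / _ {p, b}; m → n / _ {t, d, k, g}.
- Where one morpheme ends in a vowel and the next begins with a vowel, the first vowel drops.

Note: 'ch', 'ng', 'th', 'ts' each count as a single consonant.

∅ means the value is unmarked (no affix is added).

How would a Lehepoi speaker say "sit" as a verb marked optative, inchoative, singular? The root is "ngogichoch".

Attach number singular -g (after consonant 'ch') → ngogichochg.
aspect = inchoative: zero marking, form stays ngogichochg.
Attach mood optative -zuv → ngogichochgzuv.
Nasal assimilation: no change.
Vowel deletion: no change.

ngogichochgzuv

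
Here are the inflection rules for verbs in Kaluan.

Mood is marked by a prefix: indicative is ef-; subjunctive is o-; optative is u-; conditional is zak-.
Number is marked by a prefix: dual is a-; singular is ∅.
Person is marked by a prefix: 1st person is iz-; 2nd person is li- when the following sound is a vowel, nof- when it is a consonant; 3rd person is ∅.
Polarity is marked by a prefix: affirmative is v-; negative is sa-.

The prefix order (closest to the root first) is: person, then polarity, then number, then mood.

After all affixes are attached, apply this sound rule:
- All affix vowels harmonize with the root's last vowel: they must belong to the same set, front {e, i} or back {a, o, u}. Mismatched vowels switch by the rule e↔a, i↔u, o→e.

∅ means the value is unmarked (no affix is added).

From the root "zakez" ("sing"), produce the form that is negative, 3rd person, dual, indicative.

person = 3rd person: zero marking, form stays zakez.
Attach polarity negative sa- → sazakez.
Attach number dual a- → asazakez.
Attach mood indicative ef- → efasazakez.
Apply vowel harmony: efasazakez → efesezakez.

efesezakez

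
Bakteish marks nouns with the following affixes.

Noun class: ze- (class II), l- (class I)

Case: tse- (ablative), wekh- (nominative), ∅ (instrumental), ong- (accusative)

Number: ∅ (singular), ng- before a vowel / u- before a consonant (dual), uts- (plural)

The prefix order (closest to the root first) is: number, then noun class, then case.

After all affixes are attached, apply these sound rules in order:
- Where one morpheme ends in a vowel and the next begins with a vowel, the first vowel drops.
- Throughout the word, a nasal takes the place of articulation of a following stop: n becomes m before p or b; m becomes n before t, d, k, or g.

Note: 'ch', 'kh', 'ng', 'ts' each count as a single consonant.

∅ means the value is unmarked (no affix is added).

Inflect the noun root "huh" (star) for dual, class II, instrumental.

zuhuh

Attach number dual u- (before consonant 'h') → uhuh.
Attach noun class class II ze- → zeuhuh.
case = instrumental: zero marking, form stays zeuhuh.
Apply vowel deletion: zeuhuh → zuhuh.
Nasal assimilation: no change.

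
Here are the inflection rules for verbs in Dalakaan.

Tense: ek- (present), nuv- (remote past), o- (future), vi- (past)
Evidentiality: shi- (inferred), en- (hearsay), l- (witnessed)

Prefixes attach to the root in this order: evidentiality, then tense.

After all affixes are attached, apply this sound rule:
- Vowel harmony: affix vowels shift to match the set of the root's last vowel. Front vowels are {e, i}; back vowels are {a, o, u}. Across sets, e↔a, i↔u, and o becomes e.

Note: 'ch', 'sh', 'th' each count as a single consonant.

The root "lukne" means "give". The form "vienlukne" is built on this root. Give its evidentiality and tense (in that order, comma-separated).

hearsay, past

Segment: vi-en-lukne.
evidentiality: en- → hearsay.
tense: vi- → past.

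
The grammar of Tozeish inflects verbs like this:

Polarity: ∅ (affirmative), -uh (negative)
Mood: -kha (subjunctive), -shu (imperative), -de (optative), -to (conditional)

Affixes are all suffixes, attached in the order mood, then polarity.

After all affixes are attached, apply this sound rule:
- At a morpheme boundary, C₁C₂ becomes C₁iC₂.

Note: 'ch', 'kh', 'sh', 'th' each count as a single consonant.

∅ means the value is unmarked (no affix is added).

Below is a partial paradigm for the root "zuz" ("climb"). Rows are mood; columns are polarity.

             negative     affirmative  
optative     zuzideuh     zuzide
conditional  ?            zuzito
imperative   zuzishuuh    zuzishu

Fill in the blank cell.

zuzitouh

Attach mood conditional -to → zuzto.
Attach polarity negative -uh → zuztouh.
Apply epenthesis: zuztouh → zuzitouh.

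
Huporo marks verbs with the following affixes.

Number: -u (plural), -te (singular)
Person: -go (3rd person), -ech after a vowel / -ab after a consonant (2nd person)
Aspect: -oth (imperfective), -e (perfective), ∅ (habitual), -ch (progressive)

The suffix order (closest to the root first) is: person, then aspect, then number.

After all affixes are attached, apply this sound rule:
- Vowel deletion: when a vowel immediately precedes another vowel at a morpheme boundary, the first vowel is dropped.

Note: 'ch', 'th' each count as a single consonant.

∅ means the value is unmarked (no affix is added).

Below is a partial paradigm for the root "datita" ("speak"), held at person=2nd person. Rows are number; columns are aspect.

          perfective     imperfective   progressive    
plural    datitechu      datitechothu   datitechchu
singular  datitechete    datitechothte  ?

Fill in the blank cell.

Attach person 2nd person -ech (after vowel 'a') → datitaech.
Attach aspect progressive -ch → datitaechch.
Attach number singular -te → datitaechchte.
Apply vowel deletion: datitaechchte → datitechchte.

datitechchte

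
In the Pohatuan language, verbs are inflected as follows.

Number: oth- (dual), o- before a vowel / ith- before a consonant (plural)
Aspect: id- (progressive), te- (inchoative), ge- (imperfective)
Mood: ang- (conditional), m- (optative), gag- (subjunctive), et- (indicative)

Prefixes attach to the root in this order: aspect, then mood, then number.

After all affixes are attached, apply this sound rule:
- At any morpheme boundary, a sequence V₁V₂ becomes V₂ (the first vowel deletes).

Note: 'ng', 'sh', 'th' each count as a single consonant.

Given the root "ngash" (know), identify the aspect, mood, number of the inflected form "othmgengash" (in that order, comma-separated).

imperfective, optative, dual

Segment: oth-m-ge-ngash.
aspect: ge- → imperfective.
mood: m- → optative.
number: oth- → dual.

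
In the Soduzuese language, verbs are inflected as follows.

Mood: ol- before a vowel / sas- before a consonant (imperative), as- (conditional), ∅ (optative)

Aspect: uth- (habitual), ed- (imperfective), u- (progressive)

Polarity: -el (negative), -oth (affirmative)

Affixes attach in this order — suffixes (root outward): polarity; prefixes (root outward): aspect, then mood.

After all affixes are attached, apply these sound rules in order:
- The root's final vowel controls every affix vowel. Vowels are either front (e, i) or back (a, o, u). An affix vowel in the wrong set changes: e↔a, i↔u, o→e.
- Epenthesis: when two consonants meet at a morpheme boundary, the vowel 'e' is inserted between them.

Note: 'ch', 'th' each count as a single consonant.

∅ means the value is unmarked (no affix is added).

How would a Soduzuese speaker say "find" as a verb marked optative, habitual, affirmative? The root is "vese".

itheveseeth

Attach aspect habitual uth- → uthvese.
Attach polarity affirmative -oth → uthveseoth.
mood = optative: zero marking, form stays uthveseoth.
Apply vowel harmony: uthveseoth → ithveseeth.
Apply epenthesis: ithveseeth → itheveseeth.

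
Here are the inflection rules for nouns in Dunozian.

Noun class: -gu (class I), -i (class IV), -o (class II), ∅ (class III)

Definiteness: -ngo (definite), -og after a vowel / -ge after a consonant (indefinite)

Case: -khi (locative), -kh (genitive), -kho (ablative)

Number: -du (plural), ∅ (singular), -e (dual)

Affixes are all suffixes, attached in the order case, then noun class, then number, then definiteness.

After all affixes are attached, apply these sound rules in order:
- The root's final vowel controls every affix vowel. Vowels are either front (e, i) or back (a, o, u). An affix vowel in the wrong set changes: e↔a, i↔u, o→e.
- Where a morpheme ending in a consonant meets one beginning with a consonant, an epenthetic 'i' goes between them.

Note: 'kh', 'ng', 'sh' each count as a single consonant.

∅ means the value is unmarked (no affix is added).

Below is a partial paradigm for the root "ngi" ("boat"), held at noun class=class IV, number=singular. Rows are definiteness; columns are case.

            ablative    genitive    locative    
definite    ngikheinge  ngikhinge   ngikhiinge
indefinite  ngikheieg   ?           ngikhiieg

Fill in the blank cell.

ngikhieg

Attach case genitive -kh → ngikh.
Attach noun class class IV -i → ngikhi.
number = singular: zero marking, form stays ngikhi.
Attach definiteness indefinite -og (after vowel 'i') → ngikhiog.
Apply vowel harmony: ngikhiog → ngikhieg.
Epenthesis: no change.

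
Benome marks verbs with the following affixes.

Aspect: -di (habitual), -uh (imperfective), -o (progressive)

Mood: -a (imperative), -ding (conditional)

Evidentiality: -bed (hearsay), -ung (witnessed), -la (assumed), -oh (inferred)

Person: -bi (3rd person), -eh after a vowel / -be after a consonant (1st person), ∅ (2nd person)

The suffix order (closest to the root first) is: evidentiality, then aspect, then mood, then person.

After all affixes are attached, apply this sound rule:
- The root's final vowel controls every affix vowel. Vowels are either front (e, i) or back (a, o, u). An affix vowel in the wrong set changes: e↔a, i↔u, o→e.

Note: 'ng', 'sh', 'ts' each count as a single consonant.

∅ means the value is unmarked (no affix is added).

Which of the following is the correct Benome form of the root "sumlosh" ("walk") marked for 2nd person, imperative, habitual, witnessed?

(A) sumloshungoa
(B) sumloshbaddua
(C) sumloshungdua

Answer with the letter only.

Attach evidentiality witnessed -ung → sumloshung.
Attach aspect habitual -di → sumloshungdi.
Attach mood imperative -a → sumloshungdia.
person = 2nd person: zero marking, form stays sumloshungdia.
Apply vowel harmony: sumloshungdia → sumloshungdua.
So the correct form is sumloshungdua, option (C).
(B) sumloshbaddua is wrong: it uses hearsay instead of witnessed for evidentiality.
(A) sumloshungoa is wrong: it uses progressive instead of habitual for aspect.

C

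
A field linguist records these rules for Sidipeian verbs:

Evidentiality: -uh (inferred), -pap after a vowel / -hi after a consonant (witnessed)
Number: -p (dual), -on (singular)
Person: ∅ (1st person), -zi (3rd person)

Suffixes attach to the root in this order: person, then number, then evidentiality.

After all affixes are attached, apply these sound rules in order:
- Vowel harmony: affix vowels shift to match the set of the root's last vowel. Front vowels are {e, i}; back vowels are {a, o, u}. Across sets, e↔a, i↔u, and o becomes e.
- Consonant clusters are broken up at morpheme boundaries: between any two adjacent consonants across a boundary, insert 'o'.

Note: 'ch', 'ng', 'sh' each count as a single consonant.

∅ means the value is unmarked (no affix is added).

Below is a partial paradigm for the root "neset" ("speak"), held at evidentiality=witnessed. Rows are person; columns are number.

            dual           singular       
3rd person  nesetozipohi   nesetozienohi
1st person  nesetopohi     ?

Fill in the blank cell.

person = 1st person: zero marking, form stays neset.
Attach number singular -on → neseton.
Attach evidentiality witnessed -hi (after consonant 'n') → nesetonhi.
Apply vowel harmony: nesetonhi → nesetenhi.
Apply epenthesis: nesetenhi → nesetenohi.

nesetenohi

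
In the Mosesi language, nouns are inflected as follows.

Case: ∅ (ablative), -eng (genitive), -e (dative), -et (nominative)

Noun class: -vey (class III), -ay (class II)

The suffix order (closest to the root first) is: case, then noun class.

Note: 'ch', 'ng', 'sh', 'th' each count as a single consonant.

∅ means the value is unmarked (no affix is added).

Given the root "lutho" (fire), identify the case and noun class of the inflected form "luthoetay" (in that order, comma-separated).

Segment: lutho-et-ay.
case: -et → nominative.
noun class: -ay → class II.

nominative, class II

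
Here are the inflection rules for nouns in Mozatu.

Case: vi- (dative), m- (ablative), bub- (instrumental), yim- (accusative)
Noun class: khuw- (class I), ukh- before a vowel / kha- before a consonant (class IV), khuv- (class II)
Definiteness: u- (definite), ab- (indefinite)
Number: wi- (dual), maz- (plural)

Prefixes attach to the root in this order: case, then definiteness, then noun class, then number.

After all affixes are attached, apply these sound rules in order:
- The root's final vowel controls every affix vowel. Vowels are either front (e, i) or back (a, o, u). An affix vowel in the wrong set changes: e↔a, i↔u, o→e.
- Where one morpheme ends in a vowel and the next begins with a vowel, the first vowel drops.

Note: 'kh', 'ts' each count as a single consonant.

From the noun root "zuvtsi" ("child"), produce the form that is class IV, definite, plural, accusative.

mezikhiyimzuvtsi

Attach case accusative yim- → yimzuvtsi.
Attach definiteness definite u- → uyimzuvtsi.
Attach noun class class IV ukh- (before vowel 'u') → ukhuyimzuvtsi.
Attach number plural maz- → mazukhuyimzuvtsi.
Apply vowel harmony: mazukhuyimzuvtsi → mezikhiyimzuvtsi.
Vowel deletion: no change.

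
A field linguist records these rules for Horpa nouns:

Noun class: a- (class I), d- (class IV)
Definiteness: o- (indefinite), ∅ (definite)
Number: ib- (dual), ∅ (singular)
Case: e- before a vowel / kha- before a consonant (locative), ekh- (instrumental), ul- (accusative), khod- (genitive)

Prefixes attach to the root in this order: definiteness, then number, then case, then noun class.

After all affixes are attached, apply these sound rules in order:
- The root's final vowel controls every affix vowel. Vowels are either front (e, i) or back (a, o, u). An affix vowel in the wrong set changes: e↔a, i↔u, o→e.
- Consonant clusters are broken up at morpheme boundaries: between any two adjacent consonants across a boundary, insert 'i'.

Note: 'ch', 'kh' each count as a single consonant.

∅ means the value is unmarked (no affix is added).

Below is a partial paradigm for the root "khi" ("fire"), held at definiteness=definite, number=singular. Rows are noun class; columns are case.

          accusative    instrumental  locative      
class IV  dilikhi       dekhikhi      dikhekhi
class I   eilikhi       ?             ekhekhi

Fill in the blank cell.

definiteness = definite: zero marking, form stays khi.
number = singular: zero marking, form stays khi.
Attach case instrumental ekh- → ekhkhi.
Attach noun class class I a- → aekhkhi.
Apply vowel harmony: aekhkhi → eekhkhi.
Apply epenthesis: eekhkhi → eekhikhi.

eekhikhi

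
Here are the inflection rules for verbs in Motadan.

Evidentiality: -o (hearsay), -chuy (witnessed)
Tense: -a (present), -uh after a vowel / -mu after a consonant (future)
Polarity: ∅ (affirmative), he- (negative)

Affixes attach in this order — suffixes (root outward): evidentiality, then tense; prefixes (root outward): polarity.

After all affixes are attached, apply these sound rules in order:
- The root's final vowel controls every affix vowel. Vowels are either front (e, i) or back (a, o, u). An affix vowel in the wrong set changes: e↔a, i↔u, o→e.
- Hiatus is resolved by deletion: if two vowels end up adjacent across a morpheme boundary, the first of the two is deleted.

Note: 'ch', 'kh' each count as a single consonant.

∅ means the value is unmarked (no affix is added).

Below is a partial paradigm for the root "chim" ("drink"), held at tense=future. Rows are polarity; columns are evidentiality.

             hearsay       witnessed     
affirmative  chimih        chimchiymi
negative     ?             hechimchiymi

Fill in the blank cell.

hechimih

Attach polarity negative he- → hechim.
Attach evidentiality hearsay -o → hechimo.
Attach tense future -uh (after vowel 'o') → hechimouh.
Apply vowel harmony: hechimouh → hechimeih.
Apply vowel deletion: hechimeih → hechimih.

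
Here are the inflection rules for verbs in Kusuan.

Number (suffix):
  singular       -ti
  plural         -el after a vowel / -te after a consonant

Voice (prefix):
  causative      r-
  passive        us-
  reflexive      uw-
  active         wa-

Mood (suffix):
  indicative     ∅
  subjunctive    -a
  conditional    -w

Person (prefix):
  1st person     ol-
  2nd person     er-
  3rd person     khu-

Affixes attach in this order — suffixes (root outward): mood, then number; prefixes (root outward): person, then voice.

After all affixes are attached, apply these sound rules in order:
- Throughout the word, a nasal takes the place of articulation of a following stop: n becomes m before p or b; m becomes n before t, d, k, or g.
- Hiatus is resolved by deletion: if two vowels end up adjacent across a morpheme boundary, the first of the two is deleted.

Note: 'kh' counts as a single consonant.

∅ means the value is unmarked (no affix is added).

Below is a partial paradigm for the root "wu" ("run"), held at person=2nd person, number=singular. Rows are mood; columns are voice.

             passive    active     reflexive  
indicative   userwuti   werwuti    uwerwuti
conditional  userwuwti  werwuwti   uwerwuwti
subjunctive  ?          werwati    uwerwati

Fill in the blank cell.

Attach mood subjunctive -a → wua.
Attach person 2nd person er- → erwua.
Attach number singular -ti → erwuati.
Attach voice passive us- → userwuati.
Nasal assimilation: no change.
Apply vowel deletion: userwuati → userwati.

userwati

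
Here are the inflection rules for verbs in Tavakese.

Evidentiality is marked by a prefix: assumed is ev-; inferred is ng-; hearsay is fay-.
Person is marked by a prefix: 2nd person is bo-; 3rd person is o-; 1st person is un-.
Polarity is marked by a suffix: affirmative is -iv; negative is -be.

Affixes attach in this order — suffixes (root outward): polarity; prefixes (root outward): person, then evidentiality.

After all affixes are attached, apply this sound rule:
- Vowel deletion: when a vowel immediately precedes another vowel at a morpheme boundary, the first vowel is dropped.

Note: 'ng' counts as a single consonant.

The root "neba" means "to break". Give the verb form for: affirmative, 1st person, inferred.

ngunnebiv

Attach person 1st person un- → unneba.
Attach evidentiality inferred ng- → ngunneba.
Attach polarity affirmative -iv → ngunnebaiv.
Apply vowel deletion: ngunnebaiv → ngunnebiv.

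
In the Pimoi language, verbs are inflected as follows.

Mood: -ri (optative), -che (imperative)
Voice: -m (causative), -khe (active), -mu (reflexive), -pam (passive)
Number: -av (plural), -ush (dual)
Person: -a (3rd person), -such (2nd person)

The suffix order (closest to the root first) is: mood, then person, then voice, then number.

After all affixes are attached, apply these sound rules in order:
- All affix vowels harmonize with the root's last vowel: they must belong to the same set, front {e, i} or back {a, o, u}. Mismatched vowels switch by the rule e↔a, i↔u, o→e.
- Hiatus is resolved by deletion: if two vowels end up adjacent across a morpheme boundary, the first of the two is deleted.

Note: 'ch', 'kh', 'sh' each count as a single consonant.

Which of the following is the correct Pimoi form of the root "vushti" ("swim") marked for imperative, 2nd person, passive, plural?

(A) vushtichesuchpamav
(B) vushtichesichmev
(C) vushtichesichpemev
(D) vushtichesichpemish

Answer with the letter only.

Attach mood imperative -che → vushtiche.
Attach person 2nd person -such → vushtichesuch.
Attach voice passive -pam → vushtichesuchpam.
Attach number plural -av → vushtichesuchpamav.
Apply vowel harmony: vushtichesuchpamav → vushtichesichpemev.
Vowel deletion: no change.
So the correct form is vushtichesichpemev, option (C).
(B) vushtichesichmev is wrong: it uses reflexive instead of passive for voice.
(D) vushtichesichpemish is wrong: it uses dual instead of plural for number.
(A) vushtichesuchpamav is wrong: it fails to apply the sound rule(s).

C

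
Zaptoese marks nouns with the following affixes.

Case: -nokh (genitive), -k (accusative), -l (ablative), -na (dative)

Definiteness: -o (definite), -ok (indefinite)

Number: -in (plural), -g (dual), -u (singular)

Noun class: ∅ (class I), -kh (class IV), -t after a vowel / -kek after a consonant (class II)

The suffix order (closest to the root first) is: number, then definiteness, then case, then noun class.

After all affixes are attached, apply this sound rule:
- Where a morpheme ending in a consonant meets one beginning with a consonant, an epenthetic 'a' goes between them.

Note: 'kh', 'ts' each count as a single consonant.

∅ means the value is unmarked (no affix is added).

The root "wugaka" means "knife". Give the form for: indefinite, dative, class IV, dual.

wugakagokanakh

Attach number dual -g → wugakag.
Attach definiteness indefinite -ok → wugakagok.
Attach case dative -na → wugakagokna.
Attach noun class class IV -kh → wugakagoknakh.
Apply epenthesis: wugakagoknakh → wugakagokanakh.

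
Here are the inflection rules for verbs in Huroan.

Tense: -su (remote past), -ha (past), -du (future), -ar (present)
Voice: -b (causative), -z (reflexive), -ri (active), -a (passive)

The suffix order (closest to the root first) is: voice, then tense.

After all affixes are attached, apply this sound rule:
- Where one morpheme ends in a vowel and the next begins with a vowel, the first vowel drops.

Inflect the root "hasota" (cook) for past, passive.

Attach voice passive -a → hasotaa.
Attach tense past -ha → hasotaaha.
Apply vowel deletion: hasotaaha → hasotaha.

hasotaha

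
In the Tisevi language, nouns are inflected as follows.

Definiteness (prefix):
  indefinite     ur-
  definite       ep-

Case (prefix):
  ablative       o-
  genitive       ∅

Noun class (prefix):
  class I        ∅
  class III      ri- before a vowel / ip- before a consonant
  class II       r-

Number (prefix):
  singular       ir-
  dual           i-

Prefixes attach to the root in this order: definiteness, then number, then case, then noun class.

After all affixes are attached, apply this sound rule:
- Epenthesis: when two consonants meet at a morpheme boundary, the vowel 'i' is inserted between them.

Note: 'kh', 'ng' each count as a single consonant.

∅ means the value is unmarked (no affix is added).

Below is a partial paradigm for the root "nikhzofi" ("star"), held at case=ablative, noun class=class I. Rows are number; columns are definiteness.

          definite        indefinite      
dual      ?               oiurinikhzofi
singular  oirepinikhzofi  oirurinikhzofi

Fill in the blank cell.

Attach definiteness definite ep- → epnikhzofi.
Attach number dual i- → iepnikhzofi.
Attach case ablative o- → oiepnikhzofi.
noun class = class I: zero marking, form stays oiepnikhzofi.
Apply epenthesis: oiepnikhzofi → oiepinikhzofi.

oiepinikhzofi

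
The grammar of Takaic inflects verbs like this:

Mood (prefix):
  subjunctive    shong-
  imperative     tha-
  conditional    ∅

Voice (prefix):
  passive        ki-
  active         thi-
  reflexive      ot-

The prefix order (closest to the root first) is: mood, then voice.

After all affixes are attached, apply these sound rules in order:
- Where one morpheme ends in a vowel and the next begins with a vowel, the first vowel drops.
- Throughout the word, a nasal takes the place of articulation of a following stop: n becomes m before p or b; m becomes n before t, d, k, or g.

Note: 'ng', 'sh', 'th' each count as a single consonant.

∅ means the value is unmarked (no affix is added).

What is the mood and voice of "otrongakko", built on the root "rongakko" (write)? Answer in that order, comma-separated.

Segment: ot-rongakko.
mood: ∅ → conditional.
voice: ot- → reflexive.

conditional, reflexive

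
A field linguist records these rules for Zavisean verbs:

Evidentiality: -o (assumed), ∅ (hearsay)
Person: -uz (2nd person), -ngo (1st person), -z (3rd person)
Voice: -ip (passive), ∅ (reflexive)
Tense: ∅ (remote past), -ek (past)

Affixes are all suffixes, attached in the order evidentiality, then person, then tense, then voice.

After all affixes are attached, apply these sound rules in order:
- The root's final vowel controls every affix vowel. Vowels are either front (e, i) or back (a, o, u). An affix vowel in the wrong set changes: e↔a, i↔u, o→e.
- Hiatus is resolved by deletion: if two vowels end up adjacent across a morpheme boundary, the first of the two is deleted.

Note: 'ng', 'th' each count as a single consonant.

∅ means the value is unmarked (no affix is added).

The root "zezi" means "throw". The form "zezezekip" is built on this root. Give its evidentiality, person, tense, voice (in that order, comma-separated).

assumed, 3rd person, past, passive

Segment: zezi-o-z-ek-ip.
evidentiality: -o → assumed.
person: -z → 3rd person.
tense: -ek → past.
voice: -ip → passive.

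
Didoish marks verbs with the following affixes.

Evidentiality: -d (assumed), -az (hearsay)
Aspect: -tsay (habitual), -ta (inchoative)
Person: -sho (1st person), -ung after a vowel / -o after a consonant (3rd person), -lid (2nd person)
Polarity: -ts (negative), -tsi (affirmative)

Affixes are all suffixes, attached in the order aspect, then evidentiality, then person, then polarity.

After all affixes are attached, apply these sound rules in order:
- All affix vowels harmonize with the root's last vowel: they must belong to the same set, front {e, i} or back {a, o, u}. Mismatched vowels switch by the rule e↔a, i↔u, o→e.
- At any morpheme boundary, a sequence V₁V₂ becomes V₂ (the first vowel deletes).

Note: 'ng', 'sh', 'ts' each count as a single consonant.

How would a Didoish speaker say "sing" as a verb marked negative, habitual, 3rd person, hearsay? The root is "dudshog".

Attach aspect habitual -tsay → dudshogtsay.
Attach evidentiality hearsay -az → dudshogtsayaz.
Attach person 3rd person -o (after consonant 'z') → dudshogtsayazo.
Attach polarity negative -ts → dudshogtsayazots.
Vowel harmony: no change.
Vowel deletion: no change.

dudshogtsayazots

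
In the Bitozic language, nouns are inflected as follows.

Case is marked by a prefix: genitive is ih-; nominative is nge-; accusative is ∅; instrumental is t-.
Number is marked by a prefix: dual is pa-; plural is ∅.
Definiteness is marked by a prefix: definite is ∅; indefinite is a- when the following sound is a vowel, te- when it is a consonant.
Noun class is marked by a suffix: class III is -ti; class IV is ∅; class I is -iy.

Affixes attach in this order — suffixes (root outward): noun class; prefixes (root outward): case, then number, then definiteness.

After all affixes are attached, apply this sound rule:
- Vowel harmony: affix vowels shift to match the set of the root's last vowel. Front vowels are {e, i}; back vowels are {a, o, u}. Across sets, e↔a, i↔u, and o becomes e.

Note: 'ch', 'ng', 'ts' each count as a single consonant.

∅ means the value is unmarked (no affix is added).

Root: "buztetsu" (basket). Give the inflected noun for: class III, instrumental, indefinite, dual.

tapatbuztetsutu

Attach case instrumental t- → tbuztetsu.
Attach number dual pa- → patbuztetsu.
Attach noun class class III -ti → patbuztetsuti.
Attach definiteness indefinite te- (before consonant 'p') → tepatbuztetsuti.
Apply vowel harmony: tepatbuztetsuti → tapatbuztetsutu.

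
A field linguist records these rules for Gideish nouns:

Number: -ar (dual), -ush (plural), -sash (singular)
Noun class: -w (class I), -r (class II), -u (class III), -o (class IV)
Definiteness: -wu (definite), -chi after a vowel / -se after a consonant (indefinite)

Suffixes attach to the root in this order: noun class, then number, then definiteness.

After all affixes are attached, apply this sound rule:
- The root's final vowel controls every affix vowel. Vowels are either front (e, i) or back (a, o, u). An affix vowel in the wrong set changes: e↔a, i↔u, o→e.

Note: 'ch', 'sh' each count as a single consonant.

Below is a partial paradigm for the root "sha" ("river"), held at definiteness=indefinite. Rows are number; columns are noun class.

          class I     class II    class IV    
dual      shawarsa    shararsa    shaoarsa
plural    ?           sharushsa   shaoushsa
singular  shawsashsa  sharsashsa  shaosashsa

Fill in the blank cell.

shawushsa

Attach noun class class I -w → shaw.
Attach number plural -ush → shawush.
Attach definiteness indefinite -se (after consonant 'sh') → shawushse.
Apply vowel harmony: shawushse → shawushsa.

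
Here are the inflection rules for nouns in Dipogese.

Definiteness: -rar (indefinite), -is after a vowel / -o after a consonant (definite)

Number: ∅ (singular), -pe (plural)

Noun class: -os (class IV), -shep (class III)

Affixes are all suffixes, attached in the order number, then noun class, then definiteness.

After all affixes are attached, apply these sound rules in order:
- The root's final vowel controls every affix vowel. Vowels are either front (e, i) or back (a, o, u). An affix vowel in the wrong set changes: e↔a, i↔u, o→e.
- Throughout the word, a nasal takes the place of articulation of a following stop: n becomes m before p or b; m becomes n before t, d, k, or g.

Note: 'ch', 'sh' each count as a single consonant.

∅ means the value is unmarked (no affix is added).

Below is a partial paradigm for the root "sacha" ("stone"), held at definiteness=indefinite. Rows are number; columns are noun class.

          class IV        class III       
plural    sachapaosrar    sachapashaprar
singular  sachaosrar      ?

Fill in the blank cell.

sachashaprar

number = singular: zero marking, form stays sacha.
Attach noun class class III -shep → sachashep.
Attach definiteness indefinite -rar → sachasheprar.
Apply vowel harmony: sachasheprar → sachashaprar.
Nasal assimilation: no change.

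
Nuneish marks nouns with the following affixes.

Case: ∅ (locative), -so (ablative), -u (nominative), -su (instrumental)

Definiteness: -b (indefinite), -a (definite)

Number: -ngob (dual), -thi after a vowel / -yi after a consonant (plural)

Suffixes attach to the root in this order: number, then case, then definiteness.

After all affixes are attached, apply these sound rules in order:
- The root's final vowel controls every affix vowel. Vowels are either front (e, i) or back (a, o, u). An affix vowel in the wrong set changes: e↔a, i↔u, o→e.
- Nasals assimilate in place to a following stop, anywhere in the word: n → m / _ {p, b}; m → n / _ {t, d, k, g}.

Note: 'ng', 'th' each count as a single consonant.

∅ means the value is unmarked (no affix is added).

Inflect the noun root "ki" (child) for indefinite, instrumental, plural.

kithisib

Attach number plural -thi (after vowel 'i') → kithi.
Attach case instrumental -su → kithisu.
Attach definiteness indefinite -b → kithisub.
Apply vowel harmony: kithisub → kithisib.
Nasal assimilation: no change.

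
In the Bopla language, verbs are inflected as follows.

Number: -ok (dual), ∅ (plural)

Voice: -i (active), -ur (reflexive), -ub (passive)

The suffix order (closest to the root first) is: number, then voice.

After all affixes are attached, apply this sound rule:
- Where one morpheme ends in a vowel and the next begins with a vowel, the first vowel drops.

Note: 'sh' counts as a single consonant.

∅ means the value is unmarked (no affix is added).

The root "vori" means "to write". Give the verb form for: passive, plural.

vorub

number = plural: zero marking, form stays vori.
Attach voice passive -ub → voriub.
Apply vowel deletion: voriub → vorub.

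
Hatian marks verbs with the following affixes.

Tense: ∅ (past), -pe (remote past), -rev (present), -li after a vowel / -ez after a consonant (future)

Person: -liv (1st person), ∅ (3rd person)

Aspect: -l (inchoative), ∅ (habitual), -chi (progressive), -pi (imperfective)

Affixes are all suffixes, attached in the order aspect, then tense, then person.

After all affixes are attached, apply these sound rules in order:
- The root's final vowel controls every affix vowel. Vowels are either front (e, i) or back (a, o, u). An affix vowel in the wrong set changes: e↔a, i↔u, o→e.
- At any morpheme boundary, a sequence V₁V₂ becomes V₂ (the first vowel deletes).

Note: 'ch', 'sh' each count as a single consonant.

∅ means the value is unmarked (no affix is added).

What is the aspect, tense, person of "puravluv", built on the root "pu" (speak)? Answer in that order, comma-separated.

habitual, present, 1st person

Segment: pu-rev-liv.
aspect: ∅ → habitual.
tense: -rev → present.
person: -liv → 1st person.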